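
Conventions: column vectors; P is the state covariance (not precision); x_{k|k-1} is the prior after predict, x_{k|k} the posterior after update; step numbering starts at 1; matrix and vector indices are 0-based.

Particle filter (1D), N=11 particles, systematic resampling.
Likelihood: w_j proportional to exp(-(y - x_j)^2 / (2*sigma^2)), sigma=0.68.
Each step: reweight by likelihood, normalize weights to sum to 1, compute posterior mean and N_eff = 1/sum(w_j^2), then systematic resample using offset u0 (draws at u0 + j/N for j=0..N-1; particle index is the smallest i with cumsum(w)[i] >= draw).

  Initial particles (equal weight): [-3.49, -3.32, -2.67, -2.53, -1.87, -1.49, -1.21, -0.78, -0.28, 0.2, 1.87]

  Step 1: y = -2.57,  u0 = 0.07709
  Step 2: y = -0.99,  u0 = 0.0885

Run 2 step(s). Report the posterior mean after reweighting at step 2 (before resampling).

step 1: w=[0.1007, 0.1369, 0.2489, 0.2512, 0.1481, 0.0713, 0.0341, 0.0079, 0.0009, 0.0001, 0.0000]  mean=-2.5370  Neff=5.4891  idx=[0, 1, 2, 2, 2, 3, 3, 3, 4, 5, 6]
step 2: w=[0.0005, 0.0011, 0.0187, 0.0187, 0.0187, 0.0305, 0.0305, 0.0305, 0.1717, 0.3026, 0.3763]  mean=-1.6144  Neff=3.7519  idx=[6, 8, 8, 9, 9, 9, 10, 10, 10, 10, 10]

post_mean = -1.6144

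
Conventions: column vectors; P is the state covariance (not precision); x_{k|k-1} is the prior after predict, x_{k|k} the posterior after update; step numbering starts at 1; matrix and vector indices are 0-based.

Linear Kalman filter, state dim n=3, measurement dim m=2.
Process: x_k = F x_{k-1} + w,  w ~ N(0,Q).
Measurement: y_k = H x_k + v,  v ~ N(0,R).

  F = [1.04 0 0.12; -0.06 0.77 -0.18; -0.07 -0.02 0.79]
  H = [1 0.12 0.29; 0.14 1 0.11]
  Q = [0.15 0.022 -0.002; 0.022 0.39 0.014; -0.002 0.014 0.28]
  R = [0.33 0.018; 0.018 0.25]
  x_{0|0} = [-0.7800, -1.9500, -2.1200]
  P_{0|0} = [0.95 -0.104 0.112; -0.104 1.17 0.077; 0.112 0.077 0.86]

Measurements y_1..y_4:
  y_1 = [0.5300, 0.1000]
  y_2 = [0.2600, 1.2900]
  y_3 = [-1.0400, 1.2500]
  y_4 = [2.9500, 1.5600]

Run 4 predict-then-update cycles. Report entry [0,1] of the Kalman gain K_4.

step 1: x^-=[-1.0656, -1.0731, -1.5812]  P^-=[1.2179 -0.1538 0.1034; -0.1538 1.1057 -0.0736; 0.1034 -0.0736 0.8067]  S=[1.6496 0.1838; 0.1838 1.3332]  K=[0.7545 -0.0830; -0.1175 0.8233; 0.1998 -0.0053]  nu=[2.1829, 1.4962]  x^+=[0.4573, -0.0977, -1.1531]  P^+=[0.2926 -0.0325 -0.1420; -0.0325 0.2148 -0.0594; -0.1420 -0.0594 0.7413]
step 2: x^-=[0.3373, 0.1049, -0.9410]  P^-=[0.4417 -0.0162 -0.0677; -0.0162 0.5588 -0.1232; -0.0677 -0.1232 0.7616]  S=[0.7921 0.1072; 0.1072 0.7930]  K=[0.5336 -0.0239; -0.0749 0.6949; 0.1865 -0.0868]  nu=[0.1830, 1.2414]  x^+=[0.4052, 0.9538, -1.0147]  P^+=[0.2184 -0.0113 -0.1427; -0.0113 0.1826 -0.0788; -0.1427 -0.0788 0.7316]
step 3: x^-=[0.2997, 0.8928, -0.8491]  P^-=[0.3611 0.0040 -0.0642; 0.0040 0.5426 -0.1346; -0.0642 -0.1346 0.7560]  S=[0.7169 0.1114; 0.1114 0.7783]  K=[0.4796 -0.0076; -0.0649 0.6881; 0.2105 -0.1078]  nu=[-1.2006, 0.4087]  x^+=[-0.2793, 1.2519, -1.1458]  P^+=[0.1970 -0.0064 -0.1313; -0.0064 0.1810 -0.0840; -0.1313 -0.0840 0.7202]
step 4: x^-=[-0.4280, 1.1870, -0.9107]  P^-=[0.3407 0.0068 -0.0545; 0.0068 0.5424 -0.1369; -0.0545 -0.1369 0.7477]  S=[0.7019 0.1118; 0.1118 0.7782]  K=[0.4647 -0.0045; -0.0638 0.6880; 0.2258 -0.1124]  nu=[3.4996, 0.5331]  x^+=[1.1961, 1.3306, -0.1803]  P^+=[0.1895 -0.0058 -0.1226; -0.0058 0.1810 -0.0847; -0.1226 -0.0847 0.7077]

K[0,1] = -0.0045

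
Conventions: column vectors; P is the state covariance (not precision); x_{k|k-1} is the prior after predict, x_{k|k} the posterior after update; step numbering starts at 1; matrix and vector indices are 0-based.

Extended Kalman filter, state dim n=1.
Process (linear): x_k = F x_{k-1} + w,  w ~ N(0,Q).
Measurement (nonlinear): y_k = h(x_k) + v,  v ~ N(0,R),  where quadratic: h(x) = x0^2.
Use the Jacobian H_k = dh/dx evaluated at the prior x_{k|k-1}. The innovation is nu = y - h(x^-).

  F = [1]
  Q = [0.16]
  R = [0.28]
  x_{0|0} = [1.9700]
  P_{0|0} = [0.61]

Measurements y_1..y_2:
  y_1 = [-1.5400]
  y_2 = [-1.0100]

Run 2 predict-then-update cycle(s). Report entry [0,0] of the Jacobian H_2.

step 1: x^-=[1.9700]  P^-=[0.7700]  H_jac=[3.9400]  S=[12.2332]  K=[0.2480]  nu=[-5.4209]  x^+=[0.6256]  P^+=[0.0176]
step 2: x^-=[0.6256]  P^-=[0.1776]  H_jac=[1.2513]  S=[0.5581]  K=[0.3982]  nu=[-1.4014]  x^+=[0.0675]  P^+=[0.0891]

H_jac[0,0] = 1.2513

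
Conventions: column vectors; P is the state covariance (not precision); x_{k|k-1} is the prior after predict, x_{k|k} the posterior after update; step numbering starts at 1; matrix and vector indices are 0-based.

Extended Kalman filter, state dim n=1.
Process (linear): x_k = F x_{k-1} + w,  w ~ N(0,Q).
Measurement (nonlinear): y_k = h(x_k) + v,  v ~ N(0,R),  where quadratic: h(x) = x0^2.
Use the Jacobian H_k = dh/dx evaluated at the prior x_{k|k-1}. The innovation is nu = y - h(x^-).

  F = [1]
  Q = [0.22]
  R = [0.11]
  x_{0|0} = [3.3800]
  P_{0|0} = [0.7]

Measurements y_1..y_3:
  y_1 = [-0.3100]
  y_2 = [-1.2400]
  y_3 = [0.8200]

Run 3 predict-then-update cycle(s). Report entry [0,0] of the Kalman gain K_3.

K[0,0] = 0.6759

step 1: x^-=[3.3800]  P^-=[0.9200]  H_jac=[6.7600]  S=[42.1518]  K=[0.1475]  nu=[-11.7344]  x^+=[1.6487]  P^+=[0.0024]
step 2: x^-=[1.6487]  P^-=[0.2224]  H_jac=[3.2973]  S=[2.5280]  K=[0.2901]  nu=[-3.9581]  x^+=[0.5005]  P^+=[0.0097]
step 3: x^-=[0.5005]  P^-=[0.2297]  H_jac=[1.0010]  S=[0.3401]  K=[0.6759]  nu=[0.5695]  x^+=[0.8854]  P^+=[0.0743]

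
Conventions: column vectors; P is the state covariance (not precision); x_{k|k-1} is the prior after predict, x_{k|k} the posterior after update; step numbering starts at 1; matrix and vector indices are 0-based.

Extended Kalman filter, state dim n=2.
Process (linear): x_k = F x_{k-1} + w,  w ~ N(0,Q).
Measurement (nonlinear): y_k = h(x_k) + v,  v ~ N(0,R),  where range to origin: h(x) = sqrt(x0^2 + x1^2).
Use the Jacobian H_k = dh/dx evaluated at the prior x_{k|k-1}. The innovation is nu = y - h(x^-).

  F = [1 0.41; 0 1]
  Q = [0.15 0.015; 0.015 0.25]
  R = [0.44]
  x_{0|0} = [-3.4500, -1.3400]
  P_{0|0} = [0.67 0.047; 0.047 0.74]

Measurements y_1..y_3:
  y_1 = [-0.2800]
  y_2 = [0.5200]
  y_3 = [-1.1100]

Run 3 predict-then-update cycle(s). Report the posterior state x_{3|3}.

step 1: x^-=[-3.9994, -1.3400]  P^-=[0.9829 0.3654; 0.3654 0.9900]  H_jac=[-0.9482 -0.3177]  S=[1.6438]  K=[-0.6376; -0.4021]  nu=[-4.4979]  x^+=[-1.1315, 0.4687]  P^+=[0.3147 -0.0561; -0.0561 0.7242]
step 2: x^-=[-0.9393, 0.4687]  P^-=[0.5404 0.2559; 0.2559 0.9742]  H_jac=[-0.8948 0.4464]  S=[0.8625]  K=[-0.4283; 0.2388]  nu=[-0.5298]  x^+=[-0.7125, 0.3421]  P^+=[0.3823 0.3441; 0.3441 0.9250]
step 3: x^-=[-0.5722, 0.3421]  P^-=[0.9699 0.7383; 0.7383 1.1750]  H_jac=[-0.8583 0.5132]  S=[0.8135]  K=[-0.5575; -0.0377]  nu=[-1.7767]  x^+=[0.4183, 0.4091]  P^+=[0.7171 0.7212; 0.7212 1.1739]

x_post = [0.4183, 0.4091]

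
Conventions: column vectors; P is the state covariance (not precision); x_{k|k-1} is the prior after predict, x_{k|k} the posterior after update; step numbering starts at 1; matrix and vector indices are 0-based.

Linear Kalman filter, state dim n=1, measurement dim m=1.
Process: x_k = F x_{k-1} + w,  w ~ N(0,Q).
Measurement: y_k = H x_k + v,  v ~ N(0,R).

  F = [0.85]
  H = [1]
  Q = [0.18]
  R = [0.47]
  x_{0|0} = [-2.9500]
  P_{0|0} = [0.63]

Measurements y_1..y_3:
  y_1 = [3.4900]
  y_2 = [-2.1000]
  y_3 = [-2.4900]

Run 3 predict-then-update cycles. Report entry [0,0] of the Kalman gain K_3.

K[0,0] = 0.4130

step 1: x^-=[-2.5075]  P^-=[0.6352]  S=[1.1052]  K=[0.5747]  nu=[5.9975]  x^+=[0.9394]  P^+=[0.2701]
step 2: x^-=[0.7985]  P^-=[0.3752]  S=[0.8452]  K=[0.4439]  nu=[-2.8985]  x^+=[-0.4881]  P^+=[0.2086]
step 3: x^-=[-0.4149]  P^-=[0.3307]  S=[0.8007]  K=[0.4130]  nu=[-2.0751]  x^+=[-1.2720]  P^+=[0.1941]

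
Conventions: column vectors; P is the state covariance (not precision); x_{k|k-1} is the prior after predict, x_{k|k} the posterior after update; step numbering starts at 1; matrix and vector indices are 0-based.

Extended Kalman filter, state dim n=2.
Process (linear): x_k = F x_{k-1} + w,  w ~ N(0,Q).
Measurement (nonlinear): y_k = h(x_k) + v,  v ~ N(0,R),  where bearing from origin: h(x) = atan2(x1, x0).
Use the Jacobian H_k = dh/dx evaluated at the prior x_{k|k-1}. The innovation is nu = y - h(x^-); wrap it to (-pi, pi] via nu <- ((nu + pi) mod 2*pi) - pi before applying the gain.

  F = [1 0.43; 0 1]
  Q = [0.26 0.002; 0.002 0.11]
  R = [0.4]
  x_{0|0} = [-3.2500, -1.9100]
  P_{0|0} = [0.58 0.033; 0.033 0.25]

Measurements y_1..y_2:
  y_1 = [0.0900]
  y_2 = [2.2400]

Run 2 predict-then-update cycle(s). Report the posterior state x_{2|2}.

x_post = [-4.8834, -2.1290]

step 1: x^-=[-4.0713, -1.9100]  P^-=[0.9146 0.1425; 0.1425 0.3600]  H_jac=[0.0944 -0.2013]  S=[0.4173]  K=[0.1382; -0.1414]  nu=[2.7929]  x^+=[-3.6852, -2.3050]  P^+=[0.9066 0.1507; 0.1507 0.3517]
step 2: x^-=[-4.6763, -2.3050]  P^-=[1.3612 0.3039; 0.3039 0.4617]  H_jac=[0.0848 -0.1720]  S=[0.4146]  K=[0.1523; -0.1294]  nu=[-1.3595]  x^+=[-4.8834, -2.1290]  P^+=[1.3516 0.3120; 0.3120 0.4547]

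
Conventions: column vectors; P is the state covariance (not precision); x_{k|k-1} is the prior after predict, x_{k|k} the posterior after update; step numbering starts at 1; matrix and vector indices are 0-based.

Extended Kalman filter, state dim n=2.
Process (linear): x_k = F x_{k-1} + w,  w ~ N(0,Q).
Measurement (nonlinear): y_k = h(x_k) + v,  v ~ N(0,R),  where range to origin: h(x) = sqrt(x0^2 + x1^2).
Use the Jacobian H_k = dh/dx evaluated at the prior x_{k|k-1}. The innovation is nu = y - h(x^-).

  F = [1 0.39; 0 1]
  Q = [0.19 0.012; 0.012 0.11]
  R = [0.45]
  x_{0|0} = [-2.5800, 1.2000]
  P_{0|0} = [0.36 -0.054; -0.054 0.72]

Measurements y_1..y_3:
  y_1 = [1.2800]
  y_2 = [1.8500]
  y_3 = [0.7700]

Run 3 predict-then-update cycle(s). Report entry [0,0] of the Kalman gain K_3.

K[0,0] = -0.6225

step 1: x^-=[-2.1120, 1.2000]  P^-=[0.6174 0.2388; 0.2388 0.8300]  H_jac=[-0.8695 0.4940]  S=[0.9141]  K=[-0.4582; 0.2214]  nu=[-1.1491]  x^+=[-1.5855, 0.9456]  P^+=[0.4255 0.3315; 0.3315 0.7852]
step 2: x^-=[-1.2167, 0.9456]  P^-=[0.9935 0.6498; 0.6498 0.8952]  H_jac=[-0.7896 0.6136]  S=[0.7769]  K=[-0.4966; 0.0467]  nu=[0.3090]  x^+=[-1.3702, 0.9600]  P^+=[0.8019 0.6678; 0.6678 0.8935]
step 3: x^-=[-0.9958, 0.9600]  P^-=[1.6487 1.0282; 1.0282 1.0035]  H_jac=[-0.7199 0.6940]  S=[0.7604]  K=[-0.6225; -0.0576]  nu=[-0.6132]  x^+=[-0.6141, 0.9953]  P^+=[1.3541 1.0010; 1.0010 1.0010]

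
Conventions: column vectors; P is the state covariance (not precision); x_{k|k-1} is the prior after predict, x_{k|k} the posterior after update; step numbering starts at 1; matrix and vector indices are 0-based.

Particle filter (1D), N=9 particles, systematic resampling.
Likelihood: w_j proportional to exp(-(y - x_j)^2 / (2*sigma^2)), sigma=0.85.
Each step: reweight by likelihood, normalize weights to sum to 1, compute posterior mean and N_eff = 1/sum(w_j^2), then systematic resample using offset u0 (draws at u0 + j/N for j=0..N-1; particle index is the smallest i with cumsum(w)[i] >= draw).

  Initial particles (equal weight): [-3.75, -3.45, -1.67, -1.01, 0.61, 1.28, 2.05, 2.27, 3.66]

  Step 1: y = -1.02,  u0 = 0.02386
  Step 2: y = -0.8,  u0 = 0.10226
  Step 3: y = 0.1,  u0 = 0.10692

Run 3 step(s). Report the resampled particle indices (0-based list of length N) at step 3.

resampled_idx = [3, 3, 4, 5, 6, 7, 8, 8, 8]

step 1: w=[0.0029, 0.0086, 0.3817, 0.5113, 0.0813, 0.0131, 0.0008, 0.0003, 0.0000]  mean=-1.1259  Neff=2.4157  idx=[2, 2, 2, 2, 3, 3, 3, 3, 4]
step 2: w=[0.0911, 0.0911, 0.0911, 0.0911, 0.1492, 0.1492, 0.1492, 0.1492, 0.0389]  mean=-1.1875  Neff=8.0819  idx=[1, 2, 3, 4, 5, 5, 6, 7, 8]
step 3: w=[0.0346, 0.0346, 0.0346, 0.1288, 0.1288, 0.1288, 0.1288, 0.1288, 0.2524]  mean=-0.6696  Neff=6.6576  idx=[3, 3, 4, 5, 6, 7, 8, 8, 8]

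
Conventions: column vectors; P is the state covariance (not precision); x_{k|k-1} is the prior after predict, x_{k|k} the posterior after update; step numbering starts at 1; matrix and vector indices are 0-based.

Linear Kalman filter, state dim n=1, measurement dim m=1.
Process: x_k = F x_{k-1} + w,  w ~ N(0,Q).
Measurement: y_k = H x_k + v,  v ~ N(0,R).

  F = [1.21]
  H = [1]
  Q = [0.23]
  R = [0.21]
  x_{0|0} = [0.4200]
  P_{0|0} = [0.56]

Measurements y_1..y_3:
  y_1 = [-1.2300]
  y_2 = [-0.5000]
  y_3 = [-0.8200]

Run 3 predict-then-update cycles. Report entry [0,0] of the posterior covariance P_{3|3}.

step 1: x^-=[0.5082]  P^-=[1.0499]  S=[1.2599]  K=[0.8333]  nu=[-1.7382]  x^+=[-0.9403]  P^+=[0.1750]
step 2: x^-=[-1.1377]  P^-=[0.4862]  S=[0.6962]  K=[0.6984]  nu=[0.6377]  x^+=[-0.6924]  P^+=[0.1467]
step 3: x^-=[-0.8378]  P^-=[0.4447]  S=[0.6547]  K=[0.6793]  nu=[0.0178]  x^+=[-0.8257]  P^+=[0.1426]

P_post[0,0] = 0.1426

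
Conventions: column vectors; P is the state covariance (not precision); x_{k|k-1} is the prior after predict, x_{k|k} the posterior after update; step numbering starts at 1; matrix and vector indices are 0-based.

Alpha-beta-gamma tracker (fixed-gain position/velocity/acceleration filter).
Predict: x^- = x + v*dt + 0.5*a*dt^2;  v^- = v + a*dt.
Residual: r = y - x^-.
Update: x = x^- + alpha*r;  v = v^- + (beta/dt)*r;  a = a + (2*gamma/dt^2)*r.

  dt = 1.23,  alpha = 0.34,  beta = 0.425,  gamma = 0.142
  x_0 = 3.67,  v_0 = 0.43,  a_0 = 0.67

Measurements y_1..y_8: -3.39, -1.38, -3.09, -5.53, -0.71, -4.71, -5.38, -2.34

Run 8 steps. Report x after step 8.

step 1: x_pred=4.7057  r=-8.0957  x^+=1.9532  v^+=-1.5432  a^+=-0.8497
step 2: x_pred=-0.5877  r=-0.7923  x^+=-0.8571  v^+=-2.8621  a^+=-0.9984
step 3: x_pred=-5.1328  r=2.0428  x^+=-4.4382  v^+=-3.3844  a^+=-0.6150
step 4: x_pred=-9.0662  r=3.5362  x^+=-7.8639  v^+=-2.9189  a^+=0.0488
step 5: x_pred=-11.4172  r=10.7072  x^+=-7.7768  v^+=0.8408  a^+=2.0588
step 6: x_pred=-5.1852  r=0.4752  x^+=-5.0237  v^+=3.5373  a^+=2.1480
step 7: x_pred=0.9521  r=-6.3321  x^+=-1.2008  v^+=3.9914  a^+=0.9593
step 8: x_pred=4.4343  r=-6.7743  x^+=2.1310  v^+=2.8307  a^+=-0.3123

x_post = 2.1310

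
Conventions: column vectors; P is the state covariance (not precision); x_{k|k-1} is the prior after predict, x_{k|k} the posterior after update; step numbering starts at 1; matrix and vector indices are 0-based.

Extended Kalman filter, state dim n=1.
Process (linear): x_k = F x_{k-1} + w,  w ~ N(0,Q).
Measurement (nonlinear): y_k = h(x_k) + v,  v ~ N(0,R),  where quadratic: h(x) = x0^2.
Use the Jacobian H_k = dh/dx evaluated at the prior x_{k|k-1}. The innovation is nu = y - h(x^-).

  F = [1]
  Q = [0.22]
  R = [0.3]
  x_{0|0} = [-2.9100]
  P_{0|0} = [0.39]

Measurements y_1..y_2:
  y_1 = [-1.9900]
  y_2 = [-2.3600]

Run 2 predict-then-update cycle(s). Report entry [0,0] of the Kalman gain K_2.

step 1: x^-=[-2.9100]  P^-=[0.6100]  H_jac=[-5.8200]  S=[20.9622]  K=[-0.1694]  nu=[-10.4581]  x^+=[-1.1388]  P^+=[0.0087]
step 2: x^-=[-1.1388]  P^-=[0.2287]  H_jac=[-2.2776]  S=[1.4865]  K=[-0.3505]  nu=[-3.6568]  x^+=[0.1428]  P^+=[0.0462]

K[0,0] = -0.3505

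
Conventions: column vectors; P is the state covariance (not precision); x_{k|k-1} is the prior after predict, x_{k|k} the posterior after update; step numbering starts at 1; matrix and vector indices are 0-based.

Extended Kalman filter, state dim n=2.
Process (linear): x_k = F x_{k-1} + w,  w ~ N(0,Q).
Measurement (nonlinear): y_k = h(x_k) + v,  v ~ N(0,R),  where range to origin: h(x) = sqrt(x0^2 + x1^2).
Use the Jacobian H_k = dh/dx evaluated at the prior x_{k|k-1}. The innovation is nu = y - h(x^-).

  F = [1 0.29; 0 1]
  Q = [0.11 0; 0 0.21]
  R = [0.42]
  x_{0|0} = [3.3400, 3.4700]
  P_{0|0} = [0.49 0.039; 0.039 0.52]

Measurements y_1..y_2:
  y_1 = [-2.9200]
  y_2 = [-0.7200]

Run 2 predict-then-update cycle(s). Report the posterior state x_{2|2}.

x_post = [0.0245, 0.2526]

step 1: x^-=[4.3463, 3.4700]  P^-=[0.6664 0.1898; 0.1898 0.7300]  H_jac=[0.7815 0.6239]  S=[1.2962]  K=[0.4931; 0.4658]  nu=[-8.4816]  x^+=[0.1640, -0.4808]  P^+=[0.3512 -0.1079; -0.1079 0.4487]
step 2: x^-=[0.0246, -0.4808]  P^-=[0.4363 0.0222; 0.0222 0.6587]  H_jac=[0.0511 -0.9987]  S=[1.0759]  K=[0.0001; -0.6104]  nu=[-1.2014]  x^+=[0.0245, 0.2526]  P^+=[0.4363 0.0223; 0.0223 0.2579]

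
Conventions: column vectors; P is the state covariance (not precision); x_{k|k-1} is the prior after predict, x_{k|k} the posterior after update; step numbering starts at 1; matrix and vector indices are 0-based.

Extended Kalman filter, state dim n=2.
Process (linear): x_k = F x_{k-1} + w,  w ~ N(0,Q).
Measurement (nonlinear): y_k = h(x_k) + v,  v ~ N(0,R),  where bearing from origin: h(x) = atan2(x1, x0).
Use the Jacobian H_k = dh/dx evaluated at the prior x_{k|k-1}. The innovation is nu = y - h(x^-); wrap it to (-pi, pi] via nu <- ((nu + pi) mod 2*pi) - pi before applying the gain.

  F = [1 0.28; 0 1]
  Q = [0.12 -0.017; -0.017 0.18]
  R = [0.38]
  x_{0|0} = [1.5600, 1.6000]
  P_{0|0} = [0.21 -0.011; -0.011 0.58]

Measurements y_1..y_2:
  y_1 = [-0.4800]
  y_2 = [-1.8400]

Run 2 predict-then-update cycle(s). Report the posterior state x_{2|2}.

x_post = [2.3587, -0.0923]

step 1: x^-=[2.0080, 1.6000]  P^-=[0.3693 0.1344; 0.1344 0.7600]  H_jac=[-0.2427 0.3046]  S=[0.4524]  K=[-0.1076; 0.4396]  nu=[-1.1528]  x^+=[2.1321, 1.0932]  P^+=[0.3641 0.1558; 0.1558 0.6726]
step 2: x^-=[2.4382, 1.0932]  P^-=[0.6241 0.3271; 0.3271 0.8526]  H_jac=[-0.1531 0.3415]  S=[0.4598]  K=[0.0351; 0.5242]  nu=[-2.2615]  x^+=[2.3587, -0.0923]  P^+=[0.6235 0.3187; 0.3187 0.7262]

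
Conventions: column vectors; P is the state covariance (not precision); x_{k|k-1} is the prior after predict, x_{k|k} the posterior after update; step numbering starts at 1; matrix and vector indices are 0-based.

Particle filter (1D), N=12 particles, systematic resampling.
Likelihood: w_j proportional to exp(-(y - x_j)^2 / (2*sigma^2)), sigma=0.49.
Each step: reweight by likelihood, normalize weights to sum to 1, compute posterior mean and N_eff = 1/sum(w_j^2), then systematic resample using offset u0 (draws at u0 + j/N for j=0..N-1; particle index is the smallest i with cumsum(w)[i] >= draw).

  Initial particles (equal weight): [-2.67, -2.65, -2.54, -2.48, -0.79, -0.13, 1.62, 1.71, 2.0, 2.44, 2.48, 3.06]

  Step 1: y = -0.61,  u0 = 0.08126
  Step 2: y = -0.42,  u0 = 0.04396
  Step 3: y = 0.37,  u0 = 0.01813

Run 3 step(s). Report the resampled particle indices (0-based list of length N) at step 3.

step 1: w=[0.0001, 0.0001, 0.0003, 0.0004, 0.6011, 0.3980, 0.0000, 0.0000, 0.0000, 0.0000, 0.0000, 0.0000]  mean=-0.5289  Neff=1.9243  idx=[4, 4, 4, 4, 4, 4, 4, 5, 5, 5, 5, 5]
step 2: w=[0.0795, 0.0795, 0.0795, 0.0795, 0.0795, 0.0795, 0.0795, 0.0887, 0.0887, 0.0887, 0.0887, 0.0887]  mean=-0.4972  Neff=11.9643  idx=[0, 1, 2, 3, 4, 5, 6, 7, 8, 9, 10, 11]
step 3: w=[0.0179, 0.0179, 0.0179, 0.0179, 0.0179, 0.0179, 0.0179, 0.1750, 0.1750, 0.1750, 0.1750, 0.1750]  mean=-0.2126  Neff=6.4380  idx=[1, 5, 7, 7, 8, 8, 9, 9, 10, 10, 11, 11]

resampled_idx = [1, 5, 7, 7, 8, 8, 9, 9, 10, 10, 11, 11]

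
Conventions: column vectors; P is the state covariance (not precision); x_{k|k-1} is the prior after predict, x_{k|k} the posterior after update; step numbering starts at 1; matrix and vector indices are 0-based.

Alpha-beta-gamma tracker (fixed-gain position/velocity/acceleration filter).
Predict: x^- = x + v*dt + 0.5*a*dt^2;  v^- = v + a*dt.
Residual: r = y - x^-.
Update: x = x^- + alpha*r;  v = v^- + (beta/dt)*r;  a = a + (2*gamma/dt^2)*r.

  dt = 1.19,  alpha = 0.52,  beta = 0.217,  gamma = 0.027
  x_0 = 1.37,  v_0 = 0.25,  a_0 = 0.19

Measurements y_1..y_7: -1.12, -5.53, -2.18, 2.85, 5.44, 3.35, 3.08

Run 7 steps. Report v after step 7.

v_post = 1.5291

step 1: x_pred=1.8020  r=-2.9220  x^+=0.2826  v^+=-0.0567  a^+=0.0786
step 2: x_pred=0.2707  r=-5.8007  x^+=-2.7457  v^+=-1.0210  a^+=-0.1426
step 3: x_pred=-4.0617  r=1.8817  x^+=-3.0832  v^+=-0.8476  a^+=-0.0709
step 4: x_pred=-4.1420  r=6.9920  x^+=-0.5062  v^+=0.3431  a^+=0.1958
step 5: x_pred=0.0407  r=5.3993  x^+=2.8483  v^+=1.5606  a^+=0.4016
step 6: x_pred=4.9898  r=-1.6398  x^+=4.1371  v^+=1.7395  a^+=0.3391
step 7: x_pred=6.4473  r=-3.3673  x^+=4.6963  v^+=1.5291  a^+=0.2107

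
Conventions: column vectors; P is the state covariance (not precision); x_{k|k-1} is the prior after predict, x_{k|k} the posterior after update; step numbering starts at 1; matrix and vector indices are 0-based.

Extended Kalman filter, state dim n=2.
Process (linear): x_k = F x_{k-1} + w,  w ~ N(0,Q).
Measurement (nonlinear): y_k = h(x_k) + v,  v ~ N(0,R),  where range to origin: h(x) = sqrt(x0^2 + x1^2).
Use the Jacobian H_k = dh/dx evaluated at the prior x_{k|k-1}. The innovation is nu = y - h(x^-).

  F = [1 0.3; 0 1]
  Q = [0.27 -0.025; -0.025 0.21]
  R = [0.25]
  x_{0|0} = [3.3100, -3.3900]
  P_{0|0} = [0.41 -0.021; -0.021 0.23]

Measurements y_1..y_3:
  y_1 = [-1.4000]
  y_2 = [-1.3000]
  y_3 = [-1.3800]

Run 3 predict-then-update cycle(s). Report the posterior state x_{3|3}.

x_post = [-0.7075, 0.1042]

step 1: x^-=[2.2930, -3.3900]  P^-=[0.6881 0.0230; 0.0230 0.4400]  H_jac=[0.5603 -0.8283]  S=[0.7465]  K=[0.4909; -0.4709]  nu=[-5.4927]  x^+=[-0.4033, -0.8033]  P^+=[0.5082 0.1956; 0.1956 0.2744]
step 2: x^-=[-0.6443, -0.8033]  P^-=[0.9203 0.2529; 0.2529 0.4844]  H_jac=[-0.6257 -0.7801]  S=[1.1519]  K=[-0.6711; -0.4654]  nu=[-2.3298]  x^+=[0.9192, 0.2810]  P^+=[0.4014 -0.1069; -0.1069 0.2349]
step 3: x^-=[1.0035, 0.2810]  P^-=[0.6284 -0.0614; -0.0614 0.4449]  H_jac=[0.9630 0.2697]  S=[0.8332]  K=[0.7064; 0.0730]  nu=[-2.4221]  x^+=[-0.7075, 0.1042]  P^+=[0.2126 -0.1044; -0.1044 0.4405]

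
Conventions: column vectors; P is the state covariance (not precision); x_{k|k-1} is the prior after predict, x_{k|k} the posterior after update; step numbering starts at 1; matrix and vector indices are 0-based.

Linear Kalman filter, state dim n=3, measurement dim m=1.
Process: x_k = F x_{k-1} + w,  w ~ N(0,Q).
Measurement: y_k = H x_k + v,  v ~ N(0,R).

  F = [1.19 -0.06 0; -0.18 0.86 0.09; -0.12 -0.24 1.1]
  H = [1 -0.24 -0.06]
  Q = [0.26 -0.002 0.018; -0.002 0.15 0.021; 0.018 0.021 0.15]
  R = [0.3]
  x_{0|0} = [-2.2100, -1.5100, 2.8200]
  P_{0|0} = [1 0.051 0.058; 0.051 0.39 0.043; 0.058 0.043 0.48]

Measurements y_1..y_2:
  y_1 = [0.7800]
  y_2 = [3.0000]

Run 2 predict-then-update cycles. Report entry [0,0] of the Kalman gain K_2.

step 1: x^-=[-2.5393, -0.6470, 3.7296]  P^-=[1.6702 -0.1776 -0.0603; -0.1776 0.4637 0.0342; -0.0603 0.0342 0.7326]  S=[2.0930]  K=[0.8201; -0.1390; -0.0537]  nu=[3.3878]  x^+=[0.2390, -1.1179, 3.5476]  P^+=[0.2626 0.0610 0.0319; 0.0610 0.4233 0.0186; 0.0319 0.0186 0.7265]
step 2: x^-=[0.3515, -0.6851, 4.1420]  P^-=[0.6247 -0.0137 0.0102; -0.0137 0.4604 0.0181; 0.0102 0.0181 1.0426]  S=[0.9608]  K=[0.6529; -0.1304; -0.0590]  nu=[2.7326]  x^+=[2.1357, -1.0414, 3.9807]  P^+=[0.2151 0.0681 0.0472; 0.0681 0.4441 0.0107; 0.0472 0.0107 1.0392]

K[0,0] = 0.6529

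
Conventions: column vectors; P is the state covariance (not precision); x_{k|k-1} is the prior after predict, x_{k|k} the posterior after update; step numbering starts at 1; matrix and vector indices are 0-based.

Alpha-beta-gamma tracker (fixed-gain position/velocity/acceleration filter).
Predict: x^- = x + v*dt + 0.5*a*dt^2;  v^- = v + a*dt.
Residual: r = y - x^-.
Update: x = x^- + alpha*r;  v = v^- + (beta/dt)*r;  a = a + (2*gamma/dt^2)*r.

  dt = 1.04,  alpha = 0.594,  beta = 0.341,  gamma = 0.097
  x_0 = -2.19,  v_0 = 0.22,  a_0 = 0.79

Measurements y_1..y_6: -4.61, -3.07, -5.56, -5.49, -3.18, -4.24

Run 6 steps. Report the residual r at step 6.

resid = 0.2999

step 1: x_pred=-1.5340  r=-3.0760  x^+=-3.3611  v^+=0.0330  a^+=0.2383
step 2: x_pred=-3.1979  r=0.1279  x^+=-3.1219  v^+=0.3228  a^+=0.2612
step 3: x_pred=-2.6450  r=-2.9150  x^+=-4.3765  v^+=-0.3614  a^+=-0.2616
step 4: x_pred=-4.8938  r=-0.5962  x^+=-5.2479  v^+=-0.8289  a^+=-0.3686
step 5: x_pred=-6.3093  r=3.1293  x^+=-4.4505  v^+=-0.1862  a^+=0.1927
step 6: x_pred=-4.5399  r=0.2999  x^+=-4.3618  v^+=0.1126  a^+=0.2465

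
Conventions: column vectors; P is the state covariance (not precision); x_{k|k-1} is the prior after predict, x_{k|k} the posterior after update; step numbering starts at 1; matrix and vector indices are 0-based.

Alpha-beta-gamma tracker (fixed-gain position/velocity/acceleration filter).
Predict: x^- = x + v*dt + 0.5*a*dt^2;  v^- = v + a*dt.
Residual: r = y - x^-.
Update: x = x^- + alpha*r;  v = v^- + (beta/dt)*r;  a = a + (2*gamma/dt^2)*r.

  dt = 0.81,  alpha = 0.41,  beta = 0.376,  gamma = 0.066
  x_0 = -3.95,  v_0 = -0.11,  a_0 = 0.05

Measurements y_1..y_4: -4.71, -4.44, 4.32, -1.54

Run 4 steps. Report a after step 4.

a_post = 0.9662

step 1: x_pred=-4.0227  r=-0.6873  x^+=-4.3045  v^+=-0.3885  a^+=-0.0883
step 2: x_pred=-4.6482  r=0.2082  x^+=-4.5628  v^+=-0.3634  a^+=-0.0464
step 3: x_pred=-4.8724  r=9.1924  x^+=-1.1035  v^+=3.8661  a^+=1.8030
step 4: x_pred=2.6195  r=-4.1595  x^+=0.9141  v^+=3.3957  a^+=0.9662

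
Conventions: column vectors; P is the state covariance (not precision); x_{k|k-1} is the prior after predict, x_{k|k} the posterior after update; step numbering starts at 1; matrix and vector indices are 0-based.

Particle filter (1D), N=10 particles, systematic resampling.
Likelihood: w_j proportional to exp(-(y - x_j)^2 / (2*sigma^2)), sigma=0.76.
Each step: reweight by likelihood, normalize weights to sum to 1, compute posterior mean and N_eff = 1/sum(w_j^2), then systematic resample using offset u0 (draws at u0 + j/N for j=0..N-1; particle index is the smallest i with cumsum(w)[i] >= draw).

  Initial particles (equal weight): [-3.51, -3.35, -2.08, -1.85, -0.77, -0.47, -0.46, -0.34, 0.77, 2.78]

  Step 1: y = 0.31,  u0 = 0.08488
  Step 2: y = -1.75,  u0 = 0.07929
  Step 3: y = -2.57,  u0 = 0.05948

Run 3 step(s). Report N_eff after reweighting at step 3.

N_eff = 7.3467

step 1: w=[0.0000, 0.0000, 0.0023, 0.0057, 0.1172, 0.1899, 0.1925, 0.2231, 0.2678, 0.0016]  mean=-0.1484  Neff=4.7997  idx=[4, 5, 5, 6, 6, 7, 7, 8, 8, 8]
step 2: w=[0.2469, 0.1373, 0.1373, 0.1343, 0.1343, 0.1014, 0.1014, 0.0023, 0.0023, 0.0023]  mean=-0.5064  Neff=6.4370  idx=[0, 0, 1, 1, 2, 3, 4, 4, 5, 6]
step 3: w=[0.2180, 0.2180, 0.0792, 0.0792, 0.0792, 0.0764, 0.0764, 0.0764, 0.0486, 0.0486]  mean=-0.5859  Neff=7.3467  idx=[0, 0, 1, 1, 2, 3, 4, 6, 7, 9]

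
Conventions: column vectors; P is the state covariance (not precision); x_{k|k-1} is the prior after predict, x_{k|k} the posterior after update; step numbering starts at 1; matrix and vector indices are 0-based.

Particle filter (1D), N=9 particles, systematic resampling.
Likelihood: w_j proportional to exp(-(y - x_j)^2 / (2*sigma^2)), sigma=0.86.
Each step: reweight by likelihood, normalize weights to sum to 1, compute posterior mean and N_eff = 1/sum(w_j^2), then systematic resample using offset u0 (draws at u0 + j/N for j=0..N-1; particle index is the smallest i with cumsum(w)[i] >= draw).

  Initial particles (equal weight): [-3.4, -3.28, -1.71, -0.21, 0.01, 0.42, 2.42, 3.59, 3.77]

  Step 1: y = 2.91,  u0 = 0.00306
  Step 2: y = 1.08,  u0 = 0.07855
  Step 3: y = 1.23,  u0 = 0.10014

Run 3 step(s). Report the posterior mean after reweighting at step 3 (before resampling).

step 1: w=[0.0000, 0.0000, 0.0000, 0.0006, 0.0015, 0.0068, 0.3850, 0.3313, 0.2747]  mean=3.1594  Neff=2.9986  idx=[5, 6, 6, 6, 7, 7, 7, 8, 8]
step 2: w=[0.4399, 0.1754, 0.1754, 0.1754, 0.0083, 0.0083, 0.0083, 0.0044, 0.0044]  mean=1.5815  Neff=3.4960  idx=[0, 0, 0, 0, 1, 2, 2, 3, 4]
step 3: w=[0.1555, 0.1555, 0.1555, 0.1555, 0.0931, 0.0931, 0.0931, 0.0931, 0.0056]  mean=1.1822  Neff=7.6079  idx=[0, 1, 2, 2, 3, 4, 5, 6, 7]

post_mean = 1.1822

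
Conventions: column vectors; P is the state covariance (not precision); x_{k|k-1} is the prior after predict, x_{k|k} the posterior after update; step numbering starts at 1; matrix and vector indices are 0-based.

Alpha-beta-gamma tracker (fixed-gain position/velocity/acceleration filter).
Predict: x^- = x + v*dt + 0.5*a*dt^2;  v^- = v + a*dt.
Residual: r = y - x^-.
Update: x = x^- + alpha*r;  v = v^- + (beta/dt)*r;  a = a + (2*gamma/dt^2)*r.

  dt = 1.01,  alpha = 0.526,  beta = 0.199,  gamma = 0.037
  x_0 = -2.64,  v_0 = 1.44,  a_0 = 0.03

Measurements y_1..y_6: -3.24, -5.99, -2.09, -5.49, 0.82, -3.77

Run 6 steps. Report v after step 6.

step 1: x_pred=-1.1703  r=-2.0697  x^+=-2.2590  v^+=1.0625  a^+=-0.1201
step 2: x_pred=-1.2471  r=-4.7429  x^+=-3.7419  v^+=0.0067  a^+=-0.4642
step 3: x_pred=-3.9719  r=1.8819  x^+=-2.9820  v^+=-0.0914  a^+=-0.3277
step 4: x_pred=-3.2414  r=-2.2486  x^+=-4.4242  v^+=-0.8654  a^+=-0.4908
step 5: x_pred=-5.5485  r=6.3685  x^+=-2.1987  v^+=-0.1063  a^+=-0.0288
step 6: x_pred=-2.3207  r=-1.4493  x^+=-3.0830  v^+=-0.4209  a^+=-0.1339

v_post = -0.4209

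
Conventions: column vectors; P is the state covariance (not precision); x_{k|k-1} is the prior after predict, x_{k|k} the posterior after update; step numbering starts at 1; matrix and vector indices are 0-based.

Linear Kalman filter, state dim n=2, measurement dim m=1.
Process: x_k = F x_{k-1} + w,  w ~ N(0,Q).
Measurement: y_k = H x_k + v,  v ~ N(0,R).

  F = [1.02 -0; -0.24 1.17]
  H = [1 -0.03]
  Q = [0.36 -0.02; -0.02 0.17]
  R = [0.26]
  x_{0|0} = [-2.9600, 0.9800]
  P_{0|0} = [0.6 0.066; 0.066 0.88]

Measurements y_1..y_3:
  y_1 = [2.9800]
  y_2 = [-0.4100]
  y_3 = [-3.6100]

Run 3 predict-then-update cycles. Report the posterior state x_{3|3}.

x_post = [-2.3063, 2.0492]

step 1: x^-=[-3.0192, 1.8570]  P^-=[0.9842 -0.0881; -0.0881 1.3721]  S=[1.2508]  K=[0.7890; -0.1034]  nu=[6.0549]  x^+=[1.7583, 1.2312]  P^+=[0.2056 0.0139; 0.0139 1.3588]
step 2: x^-=[1.7934, 1.0185]  P^-=[0.5739 -0.0537; -0.0537 2.0341]  S=[0.8389]  K=[0.6860; -0.1368]  nu=[-2.1729]  x^+=[0.3029, 1.3157]  P^+=[0.1791 0.0250; 0.0250 2.0184]
step 3: x^-=[0.3090, 1.4667]  P^-=[0.5463 -0.0340; -0.0340 2.9292]  S=[0.8110]  K=[0.6749; -0.1503]  nu=[-3.8750]  x^+=[-2.3063, 2.0492]  P^+=[0.1769 0.0482; 0.0482 2.9109]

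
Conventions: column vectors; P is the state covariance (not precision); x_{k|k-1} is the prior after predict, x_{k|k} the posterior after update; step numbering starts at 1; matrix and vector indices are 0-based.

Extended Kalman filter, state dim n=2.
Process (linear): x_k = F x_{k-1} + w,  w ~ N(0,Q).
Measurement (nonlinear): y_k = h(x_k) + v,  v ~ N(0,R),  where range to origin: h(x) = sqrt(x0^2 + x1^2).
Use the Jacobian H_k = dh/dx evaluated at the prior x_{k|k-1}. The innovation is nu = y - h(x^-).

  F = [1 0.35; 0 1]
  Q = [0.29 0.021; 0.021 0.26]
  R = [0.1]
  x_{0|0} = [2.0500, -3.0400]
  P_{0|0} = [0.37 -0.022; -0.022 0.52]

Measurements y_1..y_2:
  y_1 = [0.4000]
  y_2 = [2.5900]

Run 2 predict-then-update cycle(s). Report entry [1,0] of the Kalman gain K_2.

K[1,0] = -0.0736

step 1: x^-=[0.9860, -3.0400]  P^-=[0.7083 0.1810; 0.1810 0.7800]  H_jac=[0.3085 -0.9512]  S=[0.7669]  K=[0.0604; -0.8946]  nu=[-2.7959]  x^+=[0.8170, -0.5388]  P^+=[0.7055 0.2225; 0.2225 0.1662]
step 2: x^-=[0.6284, -0.5388]  P^-=[1.1716 0.3016; 0.3016 0.4262]  H_jac=[0.7592 -0.6509]  S=[0.6577]  K=[1.0538; -0.0736]  nu=[1.7622]  x^+=[2.4855, -0.6684]  P^+=[0.4411 0.3526; 0.3526 0.4226]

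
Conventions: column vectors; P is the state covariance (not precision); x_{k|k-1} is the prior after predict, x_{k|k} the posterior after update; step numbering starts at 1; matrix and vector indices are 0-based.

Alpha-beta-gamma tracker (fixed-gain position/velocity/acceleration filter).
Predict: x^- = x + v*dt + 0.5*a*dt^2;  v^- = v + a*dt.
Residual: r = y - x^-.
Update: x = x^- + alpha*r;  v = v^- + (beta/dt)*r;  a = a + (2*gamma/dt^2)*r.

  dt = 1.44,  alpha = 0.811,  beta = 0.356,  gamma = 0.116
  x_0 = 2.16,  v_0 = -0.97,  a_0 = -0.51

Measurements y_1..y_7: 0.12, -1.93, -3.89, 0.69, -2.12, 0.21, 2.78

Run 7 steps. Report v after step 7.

step 1: x_pred=0.2344  r=-0.1144  x^+=0.1416  v^+=-1.7327  a^+=-0.5228
step 2: x_pred=-2.8955  r=0.9655  x^+=-2.1125  v^+=-2.2468  a^+=-0.4148
step 3: x_pred=-5.7780  r=1.8880  x^+=-4.2468  v^+=-2.3774  a^+=-0.2036
step 4: x_pred=-7.8813  r=8.5713  x^+=-0.9300  v^+=-0.5515  a^+=0.7554
step 5: x_pred=-0.9409  r=-1.1791  x^+=-1.8971  v^+=0.2448  a^+=0.6235
step 6: x_pred=-0.8981  r=1.1081  x^+=0.0006  v^+=1.4166  a^+=0.7475
step 7: x_pred=2.8155  r=-0.0355  x^+=2.7867  v^+=2.4842  a^+=0.7435

v_post = 2.4842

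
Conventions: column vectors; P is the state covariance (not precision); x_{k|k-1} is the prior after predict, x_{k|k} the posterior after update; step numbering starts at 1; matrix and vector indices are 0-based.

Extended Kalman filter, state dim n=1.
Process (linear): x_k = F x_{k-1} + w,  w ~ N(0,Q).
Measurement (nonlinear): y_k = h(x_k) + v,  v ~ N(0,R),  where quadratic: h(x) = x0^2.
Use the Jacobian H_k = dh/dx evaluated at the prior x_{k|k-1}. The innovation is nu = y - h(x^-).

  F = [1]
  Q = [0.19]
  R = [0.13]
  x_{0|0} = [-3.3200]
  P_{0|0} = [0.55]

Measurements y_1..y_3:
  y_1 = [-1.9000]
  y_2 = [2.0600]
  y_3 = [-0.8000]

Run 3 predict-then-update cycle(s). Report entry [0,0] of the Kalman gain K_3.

step 1: x^-=[-3.3200]  P^-=[0.7400]  H_jac=[-6.6400]  S=[32.7563]  K=[-0.1500]  nu=[-12.9224]  x^+=[-1.3816]  P^+=[0.0029]
step 2: x^-=[-1.3816]  P^-=[0.1929]  H_jac=[-2.7632]  S=[1.6031]  K=[-0.3326]  nu=[0.1512]  x^+=[-1.4319]  P^+=[0.0156]
step 3: x^-=[-1.4319]  P^-=[0.2056]  H_jac=[-2.8637]  S=[1.8165]  K=[-0.3242]  nu=[-2.8503]  x^+=[-0.5078]  P^+=[0.0147]

K[0,0] = -0.3242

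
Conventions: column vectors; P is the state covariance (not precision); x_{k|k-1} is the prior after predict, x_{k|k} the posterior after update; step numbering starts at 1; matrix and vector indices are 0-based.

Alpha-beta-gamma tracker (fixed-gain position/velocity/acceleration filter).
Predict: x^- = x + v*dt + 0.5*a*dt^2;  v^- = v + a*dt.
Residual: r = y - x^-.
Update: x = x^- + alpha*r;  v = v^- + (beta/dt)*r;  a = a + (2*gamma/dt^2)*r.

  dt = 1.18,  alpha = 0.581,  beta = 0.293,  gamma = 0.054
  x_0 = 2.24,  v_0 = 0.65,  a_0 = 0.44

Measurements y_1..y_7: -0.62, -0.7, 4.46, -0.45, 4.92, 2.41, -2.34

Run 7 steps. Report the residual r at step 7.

step 1: x_pred=3.3133  r=-3.9333  x^+=1.0281  v^+=0.1925  a^+=0.1349
step 2: x_pred=1.3492  r=-2.0492  x^+=0.1586  v^+=-0.1571  a^+=-0.0240
step 3: x_pred=-0.0435  r=4.5035  x^+=2.5730  v^+=0.9328  a^+=0.3253
step 4: x_pred=3.9002  r=-4.3502  x^+=1.3727  v^+=0.2365  a^+=-0.0121
step 5: x_pred=1.6433  r=3.2767  x^+=3.5471  v^+=1.0358  a^+=0.2420
step 6: x_pred=4.9377  r=-2.5277  x^+=3.4691  v^+=0.6937  a^+=0.0460
step 7: x_pred=4.3197  r=-6.6597  x^+=0.4504  v^+=-0.9057  a^+=-0.4706

resid = -6.6597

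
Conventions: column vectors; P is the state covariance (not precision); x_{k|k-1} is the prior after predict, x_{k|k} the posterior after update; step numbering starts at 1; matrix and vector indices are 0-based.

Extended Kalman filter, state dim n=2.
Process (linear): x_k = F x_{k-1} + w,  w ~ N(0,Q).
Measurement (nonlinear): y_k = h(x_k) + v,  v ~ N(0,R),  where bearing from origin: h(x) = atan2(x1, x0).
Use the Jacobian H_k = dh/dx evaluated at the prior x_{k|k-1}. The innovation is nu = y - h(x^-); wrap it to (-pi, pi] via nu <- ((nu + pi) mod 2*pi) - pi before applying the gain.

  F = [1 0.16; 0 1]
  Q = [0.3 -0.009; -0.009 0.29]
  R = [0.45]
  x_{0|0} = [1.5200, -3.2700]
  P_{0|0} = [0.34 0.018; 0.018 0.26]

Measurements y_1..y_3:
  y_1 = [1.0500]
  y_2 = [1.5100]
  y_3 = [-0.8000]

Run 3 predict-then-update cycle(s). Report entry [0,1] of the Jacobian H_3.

step 1: x^-=[0.9968, -3.2700]  P^-=[0.6524 0.0506; 0.0506 0.5500]  H_jac=[0.2798 0.0853]  S=[0.5075]  K=[0.3682; 0.1203]  nu=[2.3249]  x^+=[1.8529, -2.9902]  P^+=[0.5836 0.0281; 0.0281 0.5427]
step 2: x^-=[1.3744, -2.9902]  P^-=[0.9065 0.1059; 0.1059 0.8327]  H_jac=[0.2761 0.1269]  S=[0.5399]  K=[0.4884; 0.2499]  nu=[2.6500]  x^+=[2.6688, -2.3281]  P^+=[0.7777 0.0400; 0.0400 0.7989]
step 3: x^-=[2.2963, -2.3281]  P^-=[1.1110 0.1589; 0.1589 1.0889]  H_jac=[0.2177 0.2147]  S=[0.5677]  K=[0.4861; 0.4728]  nu=[-0.0077]  x^+=[2.2925, -2.3317]  P^+=[0.9768 0.0284; 0.0284 0.9620]

H_jac[0,1] = 0.2147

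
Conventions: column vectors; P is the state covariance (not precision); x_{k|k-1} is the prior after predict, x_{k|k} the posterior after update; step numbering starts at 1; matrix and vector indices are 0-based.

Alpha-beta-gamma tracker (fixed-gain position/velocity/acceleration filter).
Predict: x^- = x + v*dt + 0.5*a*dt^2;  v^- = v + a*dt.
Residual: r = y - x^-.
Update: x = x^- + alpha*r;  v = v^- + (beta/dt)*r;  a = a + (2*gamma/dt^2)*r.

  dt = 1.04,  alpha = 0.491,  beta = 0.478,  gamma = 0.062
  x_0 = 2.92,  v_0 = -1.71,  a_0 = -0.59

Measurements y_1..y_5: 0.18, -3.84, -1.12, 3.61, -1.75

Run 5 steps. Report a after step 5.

a_post = 0.6421

step 1: x_pred=0.8225  r=-0.6425  x^+=0.5070  v^+=-2.6189  a^+=-0.6637
step 2: x_pred=-2.5755  r=-1.2645  x^+=-3.1964  v^+=-3.8903  a^+=-0.8086
step 3: x_pred=-7.6796  r=6.5596  x^+=-4.4588  v^+=-1.7164  a^+=-0.0566
step 4: x_pred=-6.2745  r=9.8845  x^+=-1.4212  v^+=2.7678  a^+=1.0766
step 5: x_pred=2.0396  r=-3.7896  x^+=0.1789  v^+=2.1457  a^+=0.6421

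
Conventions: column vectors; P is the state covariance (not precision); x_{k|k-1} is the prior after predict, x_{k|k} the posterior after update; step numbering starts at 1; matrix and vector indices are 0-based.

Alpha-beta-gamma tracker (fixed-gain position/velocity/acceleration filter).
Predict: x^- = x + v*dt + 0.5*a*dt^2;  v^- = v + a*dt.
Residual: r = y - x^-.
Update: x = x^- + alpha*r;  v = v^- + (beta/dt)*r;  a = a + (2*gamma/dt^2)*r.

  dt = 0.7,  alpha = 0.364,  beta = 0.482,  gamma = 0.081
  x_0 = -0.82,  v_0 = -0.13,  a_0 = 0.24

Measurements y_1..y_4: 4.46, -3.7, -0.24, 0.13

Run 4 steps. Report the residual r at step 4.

step 1: x_pred=-0.8522  r=5.3122  x^+=1.0814  v^+=3.6958  a^+=1.9963
step 2: x_pred=4.1576  r=-7.8576  x^+=1.2974  v^+=-0.3173  a^+=-0.6015
step 3: x_pred=0.9280  r=-1.1680  x^+=0.5028  v^+=-1.5426  a^+=-0.9877
step 4: x_pred=-0.8190  r=0.9490  x^+=-0.4736  v^+=-1.5805  a^+=-0.6739

resid = 0.9490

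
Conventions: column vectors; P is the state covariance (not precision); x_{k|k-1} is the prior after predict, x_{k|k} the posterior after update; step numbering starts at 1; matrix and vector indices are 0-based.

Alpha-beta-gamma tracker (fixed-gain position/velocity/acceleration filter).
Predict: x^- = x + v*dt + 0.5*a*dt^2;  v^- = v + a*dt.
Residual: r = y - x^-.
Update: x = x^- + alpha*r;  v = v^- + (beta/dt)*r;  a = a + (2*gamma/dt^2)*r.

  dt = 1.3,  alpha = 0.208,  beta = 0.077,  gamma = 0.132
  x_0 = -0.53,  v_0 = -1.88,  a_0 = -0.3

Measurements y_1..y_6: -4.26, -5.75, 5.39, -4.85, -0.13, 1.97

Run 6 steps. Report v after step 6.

v_post = 8.8554

step 1: x_pred=-3.2275  r=-1.0325  x^+=-3.4423  v^+=-2.3312  a^+=-0.4613
step 2: x_pred=-6.8626  r=1.1126  x^+=-6.6311  v^+=-2.8649  a^+=-0.2875
step 3: x_pred=-10.5985  r=15.9885  x^+=-7.2729  v^+=-2.2917  a^+=2.2101
step 4: x_pred=-8.3845  r=3.5345  x^+=-7.6493  v^+=0.7908  a^+=2.7623
step 5: x_pred=-4.2871  r=4.1571  x^+=-3.4225  v^+=4.6280  a^+=3.4117
step 6: x_pred=5.4768  r=-3.5068  x^+=4.7474  v^+=8.8554  a^+=2.8638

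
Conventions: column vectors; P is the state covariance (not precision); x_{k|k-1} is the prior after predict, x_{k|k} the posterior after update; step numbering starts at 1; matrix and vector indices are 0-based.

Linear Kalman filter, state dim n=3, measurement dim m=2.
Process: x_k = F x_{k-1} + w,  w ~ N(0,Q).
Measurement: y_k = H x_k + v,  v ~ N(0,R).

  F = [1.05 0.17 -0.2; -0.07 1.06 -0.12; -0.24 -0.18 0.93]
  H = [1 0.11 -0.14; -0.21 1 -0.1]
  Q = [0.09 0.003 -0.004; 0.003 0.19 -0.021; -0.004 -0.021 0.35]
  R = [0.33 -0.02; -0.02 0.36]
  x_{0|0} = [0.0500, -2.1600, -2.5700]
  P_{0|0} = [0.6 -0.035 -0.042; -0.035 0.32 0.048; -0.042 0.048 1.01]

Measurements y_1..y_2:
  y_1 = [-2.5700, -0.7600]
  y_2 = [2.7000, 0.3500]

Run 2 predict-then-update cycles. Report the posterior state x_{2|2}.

x_post = [0.4422, -0.2325, -2.9582]

step 1: x^-=[0.1993, -1.9847, -2.0133]  P^-=[0.8030 -0.0042 -0.3785; -0.0042 0.5593 -0.1263; -0.3785 -0.1263 1.2681]  S=[1.2736 -0.0676; -0.0676 0.9785]  K=[0.6669 -0.0918; 0.0903 0.5916; -0.4586 -0.2092]  nu=[-2.8328, 1.0652]  x^+=[-1.7877, -1.6104, -0.9369]  P^+=[0.2201 -0.0016 -0.0144; -0.0016 0.2136 0.0279; -0.0144 0.0279 0.9704]
step 2: x^-=[-1.9635, -1.4694, -0.1524]  P^-=[0.3812 0.0420 -0.2554; 0.0420 0.4380 -0.1374; -0.2554 -0.1374 1.2058]  S=[0.8251 0.0448; 0.0448 0.8260]  K=[0.5133 -0.0430; 0.1038 0.5306; -0.5206 -0.2191]  nu=[4.8038, 1.3919]  x^+=[0.4422, -0.2325, -2.9582]  P^+=[0.1643 0.0049 -0.0387; 0.0049 0.1916 0.0166; -0.0387 0.0166 0.9323]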